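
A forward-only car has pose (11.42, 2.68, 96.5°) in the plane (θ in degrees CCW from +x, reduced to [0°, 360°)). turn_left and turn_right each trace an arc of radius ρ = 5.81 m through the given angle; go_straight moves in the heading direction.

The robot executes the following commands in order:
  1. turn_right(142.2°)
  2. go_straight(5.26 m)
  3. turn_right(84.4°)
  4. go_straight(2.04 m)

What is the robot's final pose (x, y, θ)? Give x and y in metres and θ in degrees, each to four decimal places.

set_pose: (x, y, θ) = (11.4200, 2.6800, 96.5000°), ρ = 5.81
turn_right(142.2°): centre at ρ to the right, rotate −142.2° → (21.3508, 7.3955, -45.7000° ≡ 314.3000°)
go_straight(5.26): x += 5.26·cos θ, y += 5.26·sin θ → (25.0245, 3.6310, 314.3000°)
turn_right(84.4°): centre at ρ to the right, rotate −84.4° → (25.3105, -4.1692, 229.9000°)
go_straight(2.04): x += 2.04·cos θ, y += 2.04·sin θ → (23.9965, -5.7296, 229.9000°)

(23.9965, -5.7296, 229.9000°)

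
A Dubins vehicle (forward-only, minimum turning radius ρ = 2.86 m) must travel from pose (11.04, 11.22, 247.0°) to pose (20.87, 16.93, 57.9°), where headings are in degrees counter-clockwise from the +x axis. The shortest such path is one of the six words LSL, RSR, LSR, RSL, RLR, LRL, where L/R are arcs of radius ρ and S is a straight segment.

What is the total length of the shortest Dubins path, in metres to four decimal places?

18.1471 m

Let ψ = atan2(Δy, Δx) = atan2(5.71, 9.83) = 30.1512° be the start→goal bearing.
Normalize: d = |goal − start| / ρ = 11.368069/2.86 = 3.974849, α = (θ_start − ψ) mod 360° = 216.8488° = 3.784725 rad, β = (θ_goal − ψ) mod 360° = 27.7488° = 0.484307 rad.
Common terms: sin α = -0.599705, cos α = -0.800221, sin β = 0.465596, cos β = 0.884998, cos(α−β) = -0.987414, d² = 15.799428. Work in radians in the unit-radius frame; every candidate has L = ρ·(t + p + q).
LSL: p² = 2 + d² − 2cos(α−β) + 2d(sin α − sin β) = 11.305437; p = √p² = 3.362356; φ = atan2(cos β − cos α, d + sin α − sin β) = 0.524987 rad; t = (φ − α) mod 2π = 3.023447 rad, q = (β − φ) mod 2π = 6.242506 rad → L = 2.86·(3.023447 + 3.362356 + 6.242506) = 2.86·12.628309 = 36.116963 m
RSR: p² = 2 + d² − 2cos(α−β) + 2d(sin β − sin α) = 28.243074; p = √p² = 5.314421; φ = atan2(cos α − cos β, d − sin α + sin β) = -0.322673 rad; t = (α − φ) mod 2π = 4.107398 rad, q = (φ − β) mod 2π = 5.476205 rad → L = 2.86·(4.107398 + 5.314421 + 5.476205) = 2.86·14.898024 = 42.608349 m
LSR: p² = d² − 2 + 2cos(α−β) + 2d(sin α + sin β) = 10.758471; p = √p² = 3.280011; φ = atan2(−cos α − cos β, d + sin α + sin β) − atan2(−2, p) = 0.525491 rad; t = (φ − α) mod 2π = 3.023952 rad, q = (φ − β) mod 2π = 0.041184 rad → L = 2.86·(3.023952 + 3.280011 + 0.041184) = 2.86·6.345146 = 18.147119 m
RSL: p² = d² − 2 + 2cos(α−β) − 2d(sin α + sin β) = 12.890730; p = √p² = 3.590366; φ = atan2(cos α + cos β, d − sin α − sin β) − atan2(2, p) = -0.487608 rad; t = (α − φ) mod 2π = 4.272333 rad, q = (β − φ) mod 2π = 0.971915 rad → L = 2.86·(4.272333 + 3.590366 + 0.971915) = 2.86·8.834614 = 25.266997 m
RLR: c = (6 − d² + 2cos(α−β) + 2d(sin α − sin β))/8 = -2.530384, |c| > 1 → infeasible
LRL: c = (6 − d² + 2cos(α−β) − 2d(sin α − sin β))/8 = -0.413180; p = 2π − arccos c = 4.286446 rad; φ = atan2(cos β − cos α, d + sin α − sin β) = 0.524987 rad; t = (φ − α + p/2) mod 2π = 5.166670 rad, q = (β − α − t + p) mod 2π = 2.102543 rad → L = 2.86·(5.166670 + 4.286446 + 2.102543) = 2.86·11.555660 = 33.049187 m
Shortest: LSR with L = 18.147119 m ≈ 18.1471 m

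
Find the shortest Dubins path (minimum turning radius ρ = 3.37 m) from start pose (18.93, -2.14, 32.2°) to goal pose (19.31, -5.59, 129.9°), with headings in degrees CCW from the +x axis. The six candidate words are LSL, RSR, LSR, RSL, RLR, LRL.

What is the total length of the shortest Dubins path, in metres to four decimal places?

17.7581 m

Let ψ = atan2(Δy, Δx) = atan2(-3.45, 0.38) = -83.7145° be the start→goal bearing.
Normalize: d = |goal − start| / ρ = 3.470864/3.37 = 1.029930, α = (θ_start − ψ) mod 360° = 115.9145° = 2.023090 rad, β = (θ_goal − ψ) mod 360° = 213.6145° = 3.728276 rad.
Common terms: sin α = 0.899447, cos α = -0.437029, sin β = -0.553602, cos β = -0.832781, cos(α−β) = -0.133986, d² = 1.060756. Work in radians in the unit-radius frame; every candidate has L = ρ·(t + p + q).
LSL: p² = 2 + d² − 2cos(α−β) + 2d(sin α − sin β) = 6.321807; p = √p² = 2.514320; φ = atan2(cos β − cos α, d + sin α − sin β) = -0.158056 rad; t = (φ − α) mod 2π = 4.102039 rad, q = (β − φ) mod 2π = 3.886333 rad → L = 3.37·(4.102039 + 2.514320 + 3.886333) = 3.37·10.502692 = 35.394073 m
RSR: p² = 2 + d² − 2cos(α−β) + 2d(sin β − sin α) = 0.335650; p = √p² = 0.579353; φ = atan2(cos α − cos β, d − sin α + sin β) = 2.389603 rad; t = (α − φ) mod 2π = 5.916672 rad, q = (φ − β) mod 2π = 4.944512 rad → L = 3.37·(5.916672 + 0.579353 + 4.944512) = 3.37·11.440537 = 38.554608 m
LSR: p² = d² − 2 + 2cos(α−β) + 2d(sin α + sin β) = -0.494824 < 0 → infeasible
RSL: p² = d² − 2 + 2cos(α−β) − 2d(sin α + sin β) = -1.919609 < 0 → infeasible
RLR: c = (6 − d² + 2cos(α−β) + 2d(sin α − sin β))/8 = 0.958044; p = 2π − arccos c = 5.992486 rad; φ = atan2(cos α − cos β, d − sin α + sin β) = 2.389603 rad; t = (α − φ + p/2) mod 2π = 2.629730 rad, q = (α − β − t + p) mod 2π = 1.657570 rad → L = 3.37·(2.629730 + 5.992486 + 1.657570) = 3.37·10.279786 = 34.642880 m
LRL: c = (6 − d² + 2cos(α−β) − 2d(sin α − sin β))/8 = 0.209774; p = 2π − arccos c = 4.923733 rad; φ = atan2(cos β − cos α, d + sin α − sin β) = -0.158056 rad; t = (φ − α + p/2) mod 2π = 0.280720 rad, q = (β − α − t + p) mod 2π = 0.065014 rad → L = 3.37·(0.280720 + 4.923733 + 0.065014) = 3.37·5.269467 = 17.758104 m
Shortest: LRL with L = 17.758104 m ≈ 17.7581 m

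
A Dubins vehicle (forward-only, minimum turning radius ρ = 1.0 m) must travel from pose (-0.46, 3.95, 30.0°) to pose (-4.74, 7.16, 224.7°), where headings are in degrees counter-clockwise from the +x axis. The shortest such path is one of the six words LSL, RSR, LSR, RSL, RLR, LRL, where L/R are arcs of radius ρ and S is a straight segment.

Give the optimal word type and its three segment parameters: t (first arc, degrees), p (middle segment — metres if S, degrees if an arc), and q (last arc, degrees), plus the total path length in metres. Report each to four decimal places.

Let ψ = atan2(Δy, Δx) = atan2(3.21, -4.28) = 143.1301° be the start→goal bearing.
Normalize: d = |goal − start| / ρ = 5.350000/1.0 = 5.350000, α = (θ_start − ψ) mod 360° = 246.8699° = 4.308693 rad, β = (θ_goal − ψ) mod 360° = 81.5699° = 1.423663 rad.
Common terms: sin α = -0.919615, cos α = -0.392820, sin β = 0.989195, cos β = 0.146603, cos(α−β) = -0.967268, d² = 28.622500. Work in radians in the unit-radius frame; every candidate has L = ρ·(t + p + q).
LSL: p² = 2 + d² − 2cos(α−β) + 2d(sin α − sin β) = 12.132761; p = √p² = 3.483211; φ = atan2(cos β − cos α, d + sin α − sin β) = 0.155490 rad; t = (φ − α) mod 2π = 2.129982 rad, q = (β − φ) mod 2π = 1.268174 rad → L = 1.0·(2.129982 + 3.483211 + 1.268174) = 1.0·6.881367 = 6.881367 m
RSR: p² = 2 + d² − 2cos(α−β) + 2d(sin β − sin α) = 52.981310; p = √p² = 7.278826; φ = atan2(cos α − cos β, d − sin α + sin β) = -0.074177 rad; t = (α − φ) mod 2π = 4.382869 rad, q = (φ − β) mod 2π = 4.785345 rad → L = 1.0·(4.382869 + 7.278826 + 4.785345) = 1.0·16.447041 = 16.447041 m
LSR: p² = d² − 2 + 2cos(α−β) + 2d(sin α + sin β) = 25.432473; p = √p² = 5.043062; φ = atan2(−cos α − cos β, d + sin α + sin β) − atan2(−2, p) = 0.422958 rad; t = (φ − α) mod 2π = 2.397451 rad, q = (φ − β) mod 2π = 5.282480 rad → L = 1.0·(2.397451 + 5.043062 + 5.282480) = 1.0·12.722993 = 12.722993 m
RSL: p² = d² − 2 + 2cos(α−β) − 2d(sin α + sin β) = 23.943456; p = √p² = 4.893205; φ = atan2(cos α + cos β, d − sin α − sin β) − atan2(2, p) = -0.434604 rad; t = (α − φ) mod 2π = 4.743297 rad, q = (β − φ) mod 2π = 1.858268 rad → L = 1.0·(4.743297 + 4.893205 + 1.858268) = 1.0·11.494769 = 11.494769 m
RLR: c = (6 − d² + 2cos(α−β) + 2d(sin α − sin β))/8 = -5.622664, |c| > 1 → infeasible
LRL: c = (6 − d² + 2cos(α−β) − 2d(sin α − sin β))/8 = -0.516595; p = 2π − arccos c = 4.169519 rad; φ = atan2(cos β − cos α, d + sin α − sin β) = 0.155490 rad; t = (φ − α + p/2) mod 2π = 4.214742 rad, q = (β − α − t + p) mod 2π = 3.352933 rad → L = 1.0·(4.214742 + 4.169519 + 3.352933) = 1.0·11.737195 = 11.737195 m
Shortest: LSL with L = 6.881367 m ≈ 6.8814 m
Convert LSL to answer units (arcs ×180/π): t = 2.129982·180/π = 122.0390°, p = ρ·p = 1.0·3.483211 = 3.4832 m, q = 1.268174·180/π = 72.6610°, L = 6.8814 m.

LSL: t = 122.0390°, p = 3.4832 m, q = 72.6610°, L = 6.8814 m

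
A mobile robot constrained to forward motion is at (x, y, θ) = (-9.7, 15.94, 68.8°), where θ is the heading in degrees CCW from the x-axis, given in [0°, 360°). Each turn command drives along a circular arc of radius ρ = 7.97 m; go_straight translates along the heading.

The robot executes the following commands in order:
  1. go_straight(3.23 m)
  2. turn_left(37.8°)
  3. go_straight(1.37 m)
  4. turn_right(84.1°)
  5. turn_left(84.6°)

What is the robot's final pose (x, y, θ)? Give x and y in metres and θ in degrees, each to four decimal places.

(0.4394, 44.7705, 107.1000°)

set_pose: (x, y, θ) = (-9.7000, 15.9400, 68.8000°), ρ = 7.97
go_straight(3.23): x += 3.23·cos θ, y += 3.23·sin θ → (-8.5320, 18.9514, 68.8000°)
turn_left(37.8°): centre at ρ to the left, rotate +37.8° → (-8.3247, 24.1105, 106.6000°)
go_straight(1.37): x += 1.37·cos θ, y += 1.37·sin θ → (-8.7161, 25.4234, 106.6000°)
turn_right(84.1°): centre at ρ to the right, rotate −84.1° → (-4.1283, 35.0636, 22.5000°)
turn_left(84.6°): centre at ρ to the left, rotate +84.6° → (0.4394, 44.7705, 107.1000°)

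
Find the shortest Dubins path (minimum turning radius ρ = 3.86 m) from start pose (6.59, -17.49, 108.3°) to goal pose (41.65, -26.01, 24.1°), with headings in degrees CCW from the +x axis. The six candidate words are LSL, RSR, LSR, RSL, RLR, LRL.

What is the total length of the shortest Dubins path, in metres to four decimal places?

41.9467 m

Let ψ = atan2(Δy, Δx) = atan2(-8.52, 35.06) = -13.6588° be the start→goal bearing.
Normalize: d = |goal − start| / ρ = 36.080382/3.86 = 9.347249, α = (θ_start − ψ) mod 360° = 121.9588° = 2.128583 rad, β = (θ_goal − ψ) mod 360° = 37.7588° = 0.659015 rad.
Common terms: sin α = 0.848429, cos α = -0.529309, sin β = 0.612339, cos β = 0.790596, cos(α−β) = 0.101056, d² = 87.371070. Work in radians in the unit-radius frame; every candidate has L = ρ·(t + p + q).
LSL: p² = 2 + d² − 2cos(α−β) + 2d(sin α − sin β) = 93.582548; p = √p² = 9.673807; φ = atan2(cos β − cos α, d + sin α − sin β) = 0.136868 rad; t = (φ − α) mod 2π = 4.291471 rad, q = (β − φ) mod 2π = 0.522147 rad → L = 3.86·(4.291471 + 9.673807 + 0.522147) = 3.86·14.487425 = 55.921462 m
RSR: p² = 2 + d² − 2cos(α−β) + 2d(sin β − sin α) = 84.755368; p = √p² = 9.206268; φ = atan2(cos α − cos β, d − sin α + sin β) = -0.143866 rad; t = (α − φ) mod 2π = 2.272449 rad, q = (φ − β) mod 2π = 5.480304 rad → L = 3.86·(2.272449 + 9.206268 + 5.480304) = 3.86·16.959020 = 65.461819 m
LSR: p² = d² − 2 + 2cos(α−β) + 2d(sin α + sin β) = 112.881501; p = √p² = 10.624571; φ = atan2(−cos α − cos β, d + sin α + sin β) − atan2(−2, p) = 0.161895 rad; t = (φ − α) mod 2π = 4.316498 rad, q = (φ − β) mod 2π = 5.786065 rad → L = 3.86·(4.316498 + 10.624571 + 5.786065) = 3.86·20.727133 = 80.006735 m
RSL: p² = d² − 2 + 2cos(α−β) − 2d(sin α + sin β) = 58.264864; p = √p² = 7.633143; φ = atan2(cos α + cos β, d − sin α − sin β) − atan2(2, p) = -0.223136 rad; t = (α − φ) mod 2π = 2.351719 rad, q = (β − φ) mod 2π = 0.882151 rad → L = 3.86·(2.351719 + 7.633143 + 0.882151) = 3.86·10.867012 = 41.946668 m
RLR: c = (6 − d² + 2cos(α−β) + 2d(sin α − sin β))/8 = -9.594421, |c| > 1 → infeasible
LRL: c = (6 − d² + 2cos(α−β) − 2d(sin α − sin β))/8 = -10.697818, |c| > 1 → infeasible
Shortest: RSL with L = 41.946668 m ≈ 41.9467 m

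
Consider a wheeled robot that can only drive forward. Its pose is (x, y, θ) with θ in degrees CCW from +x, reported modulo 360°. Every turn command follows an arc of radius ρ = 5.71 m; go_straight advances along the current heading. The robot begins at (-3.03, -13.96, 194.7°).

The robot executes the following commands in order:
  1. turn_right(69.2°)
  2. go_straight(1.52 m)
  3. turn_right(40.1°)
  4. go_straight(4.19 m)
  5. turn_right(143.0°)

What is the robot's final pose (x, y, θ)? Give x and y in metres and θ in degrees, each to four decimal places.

(-0.2045, 0.0366, 302.4000°)

set_pose: (x, y, θ) = (-3.0300, -13.9600, 194.7000°), ρ = 5.71
turn_right(69.2°): centre at ρ to the right, rotate −69.2° → (-9.1276, -11.7527, 125.5000°)
go_straight(1.52): x += 1.52·cos θ, y += 1.52·sin θ → (-10.0102, -10.5153, 125.5000°)
turn_right(40.1°): centre at ρ to the right, rotate −40.1° → (-11.0532, -6.7415, 85.4000°)
go_straight(4.19): x += 4.19·cos θ, y += 4.19·sin θ → (-10.7172, -2.5650, 85.4000°)
turn_right(143.0°): centre at ρ to the right, rotate −143.0° → (-0.2045, 0.0366, -57.6000° ≡ 302.4000°)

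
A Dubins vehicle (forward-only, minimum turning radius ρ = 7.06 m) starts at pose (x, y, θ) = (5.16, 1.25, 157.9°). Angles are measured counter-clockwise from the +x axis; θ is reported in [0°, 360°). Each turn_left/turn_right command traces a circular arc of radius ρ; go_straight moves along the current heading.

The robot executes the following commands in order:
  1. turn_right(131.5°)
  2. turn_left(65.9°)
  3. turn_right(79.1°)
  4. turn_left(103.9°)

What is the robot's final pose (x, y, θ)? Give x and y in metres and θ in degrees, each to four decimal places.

set_pose: (x, y, θ) = (5.1600, 1.2500, 157.9000°), ρ = 7.06
turn_right(131.5°): centre at ρ to the right, rotate −131.5° → (4.6770, 14.1150, 26.4000°)
turn_left(65.9°): centre at ρ to the left, rotate +65.9° → (8.5922, 20.7221, 92.3000°)
turn_right(79.1°): centre at ρ to the right, rotate −79.1° → (14.0344, 27.8789, 13.2000°)
turn_left(103.9°): centre at ρ to the left, rotate +103.9° → (18.7071, 37.9685, 117.1000°)

(18.7071, 37.9685, 117.1000°)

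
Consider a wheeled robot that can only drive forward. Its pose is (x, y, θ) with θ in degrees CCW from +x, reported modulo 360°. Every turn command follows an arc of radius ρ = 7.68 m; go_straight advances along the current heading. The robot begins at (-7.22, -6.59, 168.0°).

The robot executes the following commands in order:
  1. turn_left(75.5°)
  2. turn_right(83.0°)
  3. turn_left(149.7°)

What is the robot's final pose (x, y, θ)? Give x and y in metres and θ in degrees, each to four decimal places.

set_pose: (x, y, θ) = (-7.2200, -6.5900, 168.0000°), ρ = 7.68
turn_left(75.5°): centre at ρ to the left, rotate +75.5° → (-15.6899, -10.6754, 243.5000°)
turn_right(83.0°): centre at ρ to the right, rotate −83.0° → (-25.1266, -14.4881, 160.5000°)
turn_left(149.7°): centre at ρ to the left, rotate +149.7° → (-33.5562, -26.6847, 310.2000°)

(-33.5562, -26.6847, 310.2000°)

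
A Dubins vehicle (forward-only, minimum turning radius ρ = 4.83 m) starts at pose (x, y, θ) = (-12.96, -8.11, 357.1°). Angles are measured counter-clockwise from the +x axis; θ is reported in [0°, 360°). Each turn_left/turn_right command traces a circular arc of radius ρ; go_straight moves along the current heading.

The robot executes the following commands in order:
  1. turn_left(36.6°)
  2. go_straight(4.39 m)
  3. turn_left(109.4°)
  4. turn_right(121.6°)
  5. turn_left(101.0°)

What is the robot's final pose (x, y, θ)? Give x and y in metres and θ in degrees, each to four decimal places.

(-2.7301, 18.4575, 122.5000°)

set_pose: (x, y, θ) = (-12.9600, -8.1100, 357.1000°), ρ = 4.83
turn_left(36.6°): centre at ρ to the left, rotate +36.6° → (-10.0357, -7.3045, 393.7000° ≡ 33.7000°)
go_straight(4.39): x += 4.39·cos θ, y += 4.39·sin θ → (-6.3835, -4.8688, 33.7000°)
turn_left(109.4°): centre at ρ to the left, rotate +109.4° → (-6.1633, 3.0121, 143.1000°)
turn_right(121.6°): centre at ρ to the right, rotate −121.6° → (-5.0335, 11.3685, 21.5000°)
turn_left(101.0°): centre at ρ to the left, rotate +101.0° → (-2.7301, 18.4575, 122.5000°)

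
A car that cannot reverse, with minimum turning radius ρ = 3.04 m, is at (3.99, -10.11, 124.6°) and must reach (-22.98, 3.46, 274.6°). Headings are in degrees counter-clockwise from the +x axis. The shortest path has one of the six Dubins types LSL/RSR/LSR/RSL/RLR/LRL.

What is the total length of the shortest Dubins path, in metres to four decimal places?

34.4362 m

Let ψ = atan2(Δy, Δx) = atan2(13.57, -26.97) = 153.2907° be the start→goal bearing.
Normalize: d = |goal − start| / ρ = 30.191486/3.04 = 9.931410, α = (θ_start − ψ) mod 360° = 331.3093° = 5.782439 rad, β = (θ_goal − ψ) mod 360° = 121.3093° = 2.117247 rad.
Common terms: sin α = -0.480081, cos α = 0.877224, sin β = 0.854374, cos β = -0.519658, cos(α−β) = -0.866025, d² = 98.632899. Work in radians in the unit-radius frame; every candidate has L = ρ·(t + p + q).
LSL: p² = 2 + d² − 2cos(α−β) + 2d(sin α − sin β) = 75.858914; p = √p² = 8.709702; φ = atan2(cos β − cos α, d + sin α − sin β) = -0.161078 rad; t = (φ − α) mod 2π = 0.339669 rad, q = (β − φ) mod 2π = 2.278325 rad → L = 3.04·(0.339669 + 8.709702 + 2.278325) = 3.04·11.327696 = 34.436196 m
RSR: p² = 2 + d² − 2cos(α−β) + 2d(sin β − sin α) = 128.870986; p = √p² = 11.352136; φ = atan2(cos α − cos β, d − sin α + sin β) = 0.123363 rad; t = (α − φ) mod 2π = 5.659076 rad, q = (φ − β) mod 2π = 4.289301 rad → L = 3.04·(5.659076 + 11.352136 + 4.289301) = 3.04·21.300512 = 64.753558 m
LSR: p² = d² − 2 + 2cos(α−β) + 2d(sin α + sin β) = 102.335374; p = √p² = 10.116095; φ = atan2(−cos α − cos β, d + sin α + sin β) − atan2(−2, p) = 0.160506 rad; t = (φ − α) mod 2π = 0.661252 rad, q = (φ − β) mod 2π = 4.326444 rad → L = 3.04·(0.661252 + 10.116095 + 4.326444) = 3.04·15.103791 = 45.915524 m
RSL: p² = d² − 2 + 2cos(α−β) − 2d(sin α + sin β) = 87.466323; p = √p² = 9.352343; φ = atan2(cos α + cos β, d − sin α − sin β) − atan2(2, p) = -0.173281 rad; t = (α − φ) mod 2π = 5.955719 rad, q = (β − φ) mod 2π = 2.290528 rad → L = 3.04·(5.955719 + 9.352343 + 2.290528) = 3.04·17.598590 = 53.499715 m
RLR: c = (6 − d² + 2cos(α−β) + 2d(sin α − sin β))/8 = -15.108873, |c| > 1 → infeasible
LRL: c = (6 − d² + 2cos(α−β) − 2d(sin α − sin β))/8 = -8.482364, |c| > 1 → infeasible
Shortest: LSL with L = 34.436196 m ≈ 34.4362 m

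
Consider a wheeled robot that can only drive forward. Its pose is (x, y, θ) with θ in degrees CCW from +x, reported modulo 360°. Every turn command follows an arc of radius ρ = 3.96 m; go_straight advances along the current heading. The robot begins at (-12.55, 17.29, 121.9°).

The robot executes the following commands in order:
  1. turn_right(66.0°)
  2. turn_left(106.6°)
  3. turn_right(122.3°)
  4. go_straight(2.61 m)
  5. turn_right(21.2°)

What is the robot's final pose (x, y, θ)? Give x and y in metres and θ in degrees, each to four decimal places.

set_pose: (x, y, θ) = (-12.5500, 17.2900, 121.9000°), ρ = 3.96
turn_right(66.0°): centre at ρ to the right, rotate −66.0° → (-12.4672, 21.6027, 55.9000°)
turn_left(106.6°): centre at ρ to the left, rotate +106.6° → (-14.5555, 27.5996, 162.5000°)
turn_right(122.3°): centre at ρ to the right, rotate −122.3° → (-15.9207, 34.4009, 40.2000°)
go_straight(2.61): x += 2.61·cos θ, y += 2.61·sin θ → (-13.9272, 36.0856, 40.2000°)
turn_right(21.2°): centre at ρ to the right, rotate −21.2° → (-12.6605, 36.8052, 19.0000°)

(-12.6605, 36.8052, 19.0000°)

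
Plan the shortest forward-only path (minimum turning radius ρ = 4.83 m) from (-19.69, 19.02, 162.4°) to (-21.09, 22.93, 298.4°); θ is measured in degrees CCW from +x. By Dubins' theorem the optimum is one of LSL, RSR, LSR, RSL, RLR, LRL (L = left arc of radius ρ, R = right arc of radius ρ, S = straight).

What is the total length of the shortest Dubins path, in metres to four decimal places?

Let ψ = atan2(Δy, Δx) = atan2(3.91, -1.40) = 109.7002° be the start→goal bearing.
Normalize: d = |goal − start| / ρ = 4.153083/4.83 = 0.859852, α = (θ_start − ψ) mod 360° = 52.6998° = 0.919785 rad, β = (θ_goal − ψ) mod 360° = 188.6998° = 3.293432 rad.
Common terms: sin α = 0.795471, cos α = 0.605992, sin β = -0.151257, cos β = -0.988494, cos(α−β) = -0.719340, d² = 0.739345. Work in radians in the unit-radius frame; every candidate has L = ρ·(t + p + q).
LSL: p² = 2 + d² − 2cos(α−β) + 2d(sin α − sin β) = 5.806116; p = √p² = 2.409588; φ = atan2(cos β − cos α, d + sin α − sin β) = -0.723118 rad; t = (φ − α) mod 2π = 4.640283 rad, q = (β − φ) mod 2π = 4.016550 rad → L = 4.83·(4.640283 + 2.409588 + 4.016550) = 4.83·11.066421 = 53.450815 m
RSR: p² = 2 + d² − 2cos(α−β) + 2d(sin β − sin α) = 2.549933; p = √p² = 1.596851; φ = atan2(cos α − cos β, d − sin α + sin β) = 1.625228 rad; t = (α − φ) mod 2π = 5.577742 rad, q = (φ − β) mod 2π = 4.614981 rad → L = 4.83·(5.577742 + 1.596851 + 4.614981) = 4.83·11.789574 = 56.943642 m
LSR: p² = d² − 2 + 2cos(α−β) + 2d(sin α + sin β) = -1.591478 < 0 → infeasible
RSL: p² = d² − 2 + 2cos(α−β) − 2d(sin α + sin β) = -3.807192 < 0 → infeasible
RLR: c = (6 − d² + 2cos(α−β) + 2d(sin α − sin β))/8 = 0.681258; p = 2π − arccos c = 5.461869 rad; φ = atan2(cos α − cos β, d − sin α + sin β) = 1.625228 rad; t = (α − φ + p/2) mod 2π = 2.025491 rad, q = (α − β − t + p) mod 2π = 1.062730 rad → L = 4.83·(2.025491 + 5.461869 + 1.062730) = 4.83·8.550091 = 41.296938 m
LRL: c = (6 − d² + 2cos(α−β) − 2d(sin α − sin β))/8 = 0.274236; p = 2π − arccos c = 4.990184 rad; φ = atan2(cos β − cos α, d + sin α − sin β) = -0.723118 rad; t = (φ − α + p/2) mod 2π = 0.852189 rad, q = (β − α − t + p) mod 2π = 0.228457 rad → L = 4.83·(0.852189 + 4.990184 + 0.228457) = 4.83·6.070830 = 29.322108 m
Shortest: LRL with L = 29.322108 m ≈ 29.3221 m

29.3221 m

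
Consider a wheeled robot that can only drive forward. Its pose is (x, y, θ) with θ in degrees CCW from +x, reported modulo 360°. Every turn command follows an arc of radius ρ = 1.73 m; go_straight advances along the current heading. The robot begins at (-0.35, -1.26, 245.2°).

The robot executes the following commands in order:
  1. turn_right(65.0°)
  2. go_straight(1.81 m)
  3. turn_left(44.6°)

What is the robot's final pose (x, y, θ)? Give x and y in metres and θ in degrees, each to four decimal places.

set_pose: (x, y, θ) = (-0.3500, -1.2600, 245.2000°), ρ = 1.73
turn_right(65.0°): centre at ρ to the right, rotate −65.0° → (-1.9144, -2.2643, 180.2000°)
go_straight(1.81): x += 1.81·cos θ, y += 1.81·sin θ → (-3.7244, -2.2707, 180.2000°)
turn_left(44.6°): centre at ρ to the left, rotate +44.6° → (-4.9374, -2.7731, 224.8000°)

(-4.9374, -2.7731, 224.8000°)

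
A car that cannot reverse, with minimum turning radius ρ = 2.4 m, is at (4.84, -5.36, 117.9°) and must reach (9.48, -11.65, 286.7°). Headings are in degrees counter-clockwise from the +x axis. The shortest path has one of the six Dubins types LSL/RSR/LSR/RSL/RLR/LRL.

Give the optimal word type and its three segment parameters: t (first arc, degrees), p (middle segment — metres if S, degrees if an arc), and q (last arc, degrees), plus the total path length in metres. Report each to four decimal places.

Let ψ = atan2(Δy, Δx) = atan2(-6.29, 4.64) = -53.5846° be the start→goal bearing.
Normalize: d = |goal − start| / ρ = 7.816246/2.4 = 3.256769, α = (θ_start − ψ) mod 360° = 171.4846° = 2.992971 rad, β = (θ_goal − ψ) mod 360° = 340.2846° = 5.939086 rad.
Common terms: sin α = 0.148075, cos α = -0.988976, sin β = -0.337348, cos β = 0.941380, cos(α−β) = -0.980955, d² = 10.606545. Work in radians in the unit-radius frame; every candidate has L = ρ·(t + p + q).
LSL: p² = 2 + d² − 2cos(α−β) + 2d(sin α − sin β) = 17.730283; p = √p² = 4.210734; φ = atan2(cos β − cos α, d + sin α − sin β) = 0.476236 rad; t = (φ − α) mod 2π = 3.766450 rad, q = (β − φ) mod 2π = 5.462851 rad → L = 2.4·(3.766450 + 4.210734 + 5.462851) = 2.4·13.440035 = 32.256085 m
RSR: p² = 2 + d² − 2cos(α−β) + 2d(sin β − sin α) = 11.406628; p = √p² = 3.377370; φ = atan2(cos α − cos β, d − sin α + sin β) = -0.608401 rad; t = (α − φ) mod 2π = 3.601371 rad, q = (φ − β) mod 2π = 6.018883 rad → L = 2.4·(3.601371 + 3.377370 + 6.018883) = 2.4·12.997625 = 31.194300 m
LSR: p² = d² − 2 + 2cos(α−β) + 2d(sin α + sin β) = 5.411798; p = √p² = 2.326327; φ = atan2(−cos α − cos β, d + sin α + sin β) − atan2(−2, p) = 0.725628 rad; t = (φ − α) mod 2π = 4.015842 rad, q = (φ − β) mod 2π = 1.069726 rad → L = 2.4·(4.015842 + 2.326327 + 1.069726) = 2.4·7.411896 = 17.788550 m
RSL: p² = d² − 2 + 2cos(α−β) − 2d(sin α + sin β) = 7.877472; p = √p² = 2.806683; φ = atan2(cos α + cos β, d − sin α − sin β) − atan2(2, p) = -0.632933 rad; t = (α − φ) mod 2π = 3.625904 rad, q = (β − φ) mod 2π = 0.288834 rad → L = 2.4·(3.625904 + 2.806683 + 0.288834) = 2.4·6.721422 = 16.131412 m
RLR: c = (6 − d² + 2cos(α−β) + 2d(sin α − sin β))/8 = -0.425829; p = 2π − arccos c = 4.272512 rad; φ = atan2(cos α − cos β, d − sin α + sin β) = -0.608401 rad; t = (α − φ + p/2) mod 2π = 5.737627 rad, q = (α − β − t + p) mod 2π = 1.871954 rad → L = 2.4·(5.737627 + 4.272512 + 1.871954) = 2.4·11.882093 = 28.517023 m
LRL: c = (6 − d² + 2cos(α−β) − 2d(sin α − sin β))/8 = -1.216285, |c| > 1 → infeasible
Shortest: RSL with L = 16.131412 m ≈ 16.1314 m
Convert RSL to answer units (arcs ×180/π): t = 3.625904·180/π = 207.7490°, p = ρ·p = 2.4·2.806683 = 6.7360 m, q = 0.288834·180/π = 16.5490°, L = 16.1314 m.

RSL: t = 207.7490°, p = 6.7360 m, q = 16.5490°, L = 16.1314 m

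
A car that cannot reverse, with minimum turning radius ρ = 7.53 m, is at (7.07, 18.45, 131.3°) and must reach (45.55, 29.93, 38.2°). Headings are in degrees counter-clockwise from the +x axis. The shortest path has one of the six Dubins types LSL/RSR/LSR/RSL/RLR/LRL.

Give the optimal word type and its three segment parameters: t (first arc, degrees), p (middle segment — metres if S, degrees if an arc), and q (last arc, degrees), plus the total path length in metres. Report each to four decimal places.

Let ψ = atan2(Δy, Δx) = atan2(11.48, 38.48) = 16.6118° be the start→goal bearing.
Normalize: d = |goal − start| / ρ = 40.155956/7.53 = 5.332796, α = (θ_start − ψ) mod 360° = 114.6882° = 2.001687 rad, β = (θ_goal − ψ) mod 360° = 21.5882° = 0.376786 rad.
Common terms: sin α = 0.908594, cos α = -0.417680, sin β = 0.367933, cos β = 0.929852, cos(α−β) = -0.054079, d² = 28.438716. Work in radians in the unit-radius frame; every candidate has L = ρ·(t + p + q).
LSL: p² = 2 + d² − 2cos(α−β) + 2d(sin α − sin β) = 36.313340; p = √p² = 6.026055; φ = atan2(cos β − cos α, d + sin α − sin β) = 0.225525 rad; t = (φ − α) mod 2π = 4.507023 rad, q = (β − φ) mod 2π = 0.151261 rad → L = 7.53·(4.507023 + 6.026055 + 0.151261) = 7.53·10.684339 = 80.453072 m
RSR: p² = 2 + d² − 2cos(α−β) + 2d(sin β − sin α) = 24.780408; p = √p² = 4.977992; φ = atan2(cos α − cos β, d − sin α + sin β) = -0.274118 rad; t = (α − φ) mod 2π = 2.275805 rad, q = (φ − β) mod 2π = 5.632282 rad → L = 7.53·(2.275805 + 4.977992 + 5.632282) = 7.53·12.886079 = 97.032176 m
LSR: p² = d² − 2 + 2cos(α−β) + 2d(sin α + sin β) = 39.945480; p = √p² = 6.320244; φ = atan2(−cos α − cos β, d + sin α + sin β) − atan2(−2, p) = 0.229136 rad; t = (φ − α) mod 2π = 4.510634 rad, q = (φ − β) mod 2π = 6.135535 rad → L = 7.53·(4.510634 + 6.320244 + 6.135535) = 7.53·16.966413 = 127.757091 m
RSL: p² = d² − 2 + 2cos(α−β) − 2d(sin α + sin β) = 12.715637; p = √p² = 3.565899; φ = atan2(cos α + cos β, d − sin α − sin β) − atan2(2, p) = -0.385547 rad; t = (α − φ) mod 2π = 2.387234 rad, q = (β − φ) mod 2π = 0.762333 rad → L = 7.53·(2.387234 + 3.565899 + 0.762333) = 7.53·6.715466 = 50.567458 m
RLR: c = (6 − d² + 2cos(α−β) + 2d(sin α − sin β))/8 = -2.097551, |c| > 1 → infeasible
LRL: c = (6 − d² + 2cos(α−β) − 2d(sin α − sin β))/8 = -3.539167, |c| > 1 → infeasible
Shortest: RSL with L = 50.567458 m ≈ 50.5675 m
Convert RSL to answer units (arcs ×180/π): t = 2.387234·180/π = 136.7784°, p = ρ·p = 7.53·3.565899 = 26.8512 m, q = 0.762333·180/π = 43.6784°, L = 50.5675 m.

RSL: t = 136.7784°, p = 26.8512 m, q = 43.6784°, L = 50.5675 m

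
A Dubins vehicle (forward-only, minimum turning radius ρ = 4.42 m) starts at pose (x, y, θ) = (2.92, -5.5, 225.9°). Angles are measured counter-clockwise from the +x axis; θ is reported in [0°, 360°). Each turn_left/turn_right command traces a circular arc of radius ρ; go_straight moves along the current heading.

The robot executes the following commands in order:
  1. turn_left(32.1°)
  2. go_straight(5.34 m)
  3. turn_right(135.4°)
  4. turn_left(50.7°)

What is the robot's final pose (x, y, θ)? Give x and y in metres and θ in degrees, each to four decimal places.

set_pose: (x, y, θ) = (2.9200, -5.5000, 225.9000°), ρ = 4.42
turn_left(32.1°): centre at ρ to the left, rotate +32.1° → (1.7707, -7.6570, 258.0000°)
go_straight(5.34): x += 5.34·cos θ, y += 5.34·sin θ → (0.6605, -12.8803, 258.0000°)
turn_right(135.4°): centre at ρ to the right, rotate −135.4° → (-7.3866, -14.3427, 122.6000°)
turn_left(50.7°): centre at ρ to the left, rotate +50.7° → (-10.5945, -12.3342, 173.3000°)

(-10.5945, -12.3342, 173.3000°)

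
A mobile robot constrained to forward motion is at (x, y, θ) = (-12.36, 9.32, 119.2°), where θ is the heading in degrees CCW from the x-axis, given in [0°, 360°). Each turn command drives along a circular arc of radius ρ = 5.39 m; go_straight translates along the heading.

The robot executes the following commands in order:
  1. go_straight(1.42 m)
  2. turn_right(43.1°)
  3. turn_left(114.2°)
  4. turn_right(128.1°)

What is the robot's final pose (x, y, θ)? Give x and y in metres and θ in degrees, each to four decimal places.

set_pose: (x, y, θ) = (-12.3600, 9.3200, 119.2000°), ρ = 5.39
go_straight(1.42): x += 1.42·cos θ, y += 1.42·sin θ → (-13.0528, 10.5595, 119.2000°)
turn_right(43.1°): centre at ρ to the right, rotate −43.1° → (-13.5799, 14.4839, 76.1000°)
turn_left(114.2°): centre at ρ to the left, rotate +114.2° → (-19.7758, 21.0819, 190.3000°)
turn_right(128.1°): centre at ρ to the right, rotate −128.1° → (-25.5074, 28.8989, 62.2000°)

(-25.5074, 28.8989, 62.2000°)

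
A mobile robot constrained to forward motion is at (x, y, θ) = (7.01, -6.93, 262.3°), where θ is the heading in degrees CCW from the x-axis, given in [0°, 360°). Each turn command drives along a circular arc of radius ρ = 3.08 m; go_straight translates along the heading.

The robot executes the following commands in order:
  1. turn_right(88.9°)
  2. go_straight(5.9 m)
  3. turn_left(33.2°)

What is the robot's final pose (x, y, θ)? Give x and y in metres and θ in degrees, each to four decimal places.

set_pose: (x, y, θ) = (7.0100, -6.9300, 262.3000°), ρ = 3.08
turn_right(88.9°): centre at ρ to the right, rotate −88.9° → (3.6038, -9.5769, 173.4000°)
go_straight(5.9): x += 5.9·cos θ, y += 5.9·sin θ → (-2.2571, -8.8988, 173.4000°)
turn_left(33.2°): centre at ρ to the left, rotate +33.2° → (-3.9902, -9.2044, 206.6000°)

(-3.9902, -9.2044, 206.6000°)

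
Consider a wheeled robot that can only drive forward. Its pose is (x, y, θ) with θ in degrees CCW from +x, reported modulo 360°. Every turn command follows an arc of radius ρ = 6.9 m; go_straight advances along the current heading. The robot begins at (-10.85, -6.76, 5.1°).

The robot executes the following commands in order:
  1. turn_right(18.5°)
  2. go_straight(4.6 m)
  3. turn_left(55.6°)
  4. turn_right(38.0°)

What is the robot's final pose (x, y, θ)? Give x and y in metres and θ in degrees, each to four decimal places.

(6.2007, -4.6161, 4.2000°)

set_pose: (x, y, θ) = (-10.8500, -6.7600, 5.1000°), ρ = 6.9
turn_right(18.5°): centre at ρ to the right, rotate −18.5° → (-8.6376, -6.9205, -13.4000° ≡ 346.6000°)
go_straight(4.6): x += 4.6·cos θ, y += 4.6·sin θ → (-4.1628, -7.9866, 346.6000°)
turn_left(55.6°): centre at ρ to the left, rotate +55.6° → (2.0711, -6.3860, 402.2000° ≡ 42.2000°)
turn_right(38.0°): centre at ρ to the right, rotate −38.0° → (6.2007, -4.6161, 4.2000°)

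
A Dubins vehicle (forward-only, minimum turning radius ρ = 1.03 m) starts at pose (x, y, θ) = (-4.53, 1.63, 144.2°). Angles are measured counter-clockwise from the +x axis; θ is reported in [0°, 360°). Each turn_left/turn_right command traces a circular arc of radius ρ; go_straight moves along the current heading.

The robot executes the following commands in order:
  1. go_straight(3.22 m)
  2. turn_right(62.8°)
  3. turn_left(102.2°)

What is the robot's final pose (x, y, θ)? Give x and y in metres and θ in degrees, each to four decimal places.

set_pose: (x, y, θ) = (-4.5300, 1.6300, 144.2000°), ρ = 1.03
go_straight(3.22): x += 3.22·cos θ, y += 3.22·sin θ → (-7.1416, 3.5136, 144.2000°)
turn_right(62.8°): centre at ρ to the right, rotate −62.8° → (-7.5575, 4.5030, 81.4000°)
turn_left(102.2°): centre at ρ to the left, rotate +102.2° → (-8.6406, 5.6850, 183.6000°)

(-8.6406, 5.6850, 183.6000°)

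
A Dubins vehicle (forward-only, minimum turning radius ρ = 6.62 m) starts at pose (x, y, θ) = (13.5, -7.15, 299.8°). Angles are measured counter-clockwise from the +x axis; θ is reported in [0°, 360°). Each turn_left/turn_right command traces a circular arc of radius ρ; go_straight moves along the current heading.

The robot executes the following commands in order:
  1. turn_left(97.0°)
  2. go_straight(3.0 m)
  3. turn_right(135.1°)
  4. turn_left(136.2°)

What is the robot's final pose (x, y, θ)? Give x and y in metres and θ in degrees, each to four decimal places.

(46.7458, -19.7997, 37.9000°)

set_pose: (x, y, θ) = (13.5000, -7.1500, 299.8000°), ρ = 6.62
turn_left(97.0°): centre at ρ to the left, rotate +97.0° → (23.2101, -9.1609, 396.8000° ≡ 36.8000°)
go_straight(3.0): x += 3.0·cos θ, y += 3.0·sin θ → (25.6123, -7.3638, 36.8000°)
turn_right(135.1°): centre at ρ to the right, rotate −135.1° → (36.1285, -13.6203, -98.3000° ≡ 261.7000°)
turn_left(136.2°): centre at ρ to the left, rotate +136.2° → (46.7458, -19.7997, 397.9000° ≡ 37.9000°)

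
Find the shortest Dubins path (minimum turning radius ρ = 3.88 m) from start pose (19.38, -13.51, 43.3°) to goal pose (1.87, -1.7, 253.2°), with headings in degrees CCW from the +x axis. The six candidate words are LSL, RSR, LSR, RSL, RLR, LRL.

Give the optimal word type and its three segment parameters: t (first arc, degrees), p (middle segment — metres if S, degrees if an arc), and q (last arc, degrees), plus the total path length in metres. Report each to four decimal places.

LSL: t = 101.4650°, p = 13.6321 m, q = 108.4350°, L = 27.8463 m

Let ψ = atan2(Δy, Δx) = atan2(11.81, -17.51) = 146.0014° be the start→goal bearing.
Normalize: d = |goal − start| / ρ = 21.120516/3.88 = 5.443432, α = (θ_start − ψ) mod 360° = 257.2986° = 4.490707 rad, β = (θ_goal − ψ) mod 360° = 107.1986° = 1.870968 rad.
Common terms: sin α = -0.975529, cos α = -0.219871, sin β = 0.955286, cos β = -0.295684, cos(α−β) = -0.866897, d² = 29.630952. Work in radians in the unit-radius frame; every candidate has L = ρ·(t + p + q).
LSL: p² = 2 + d² − 2cos(α−β) + 2d(sin α − sin β) = 12.344227; p = √p² = 3.513435; φ = atan2(cos β − cos α, d + sin α − sin β) = -0.021580 rad; t = (φ − α) mod 2π = 1.770899 rad, q = (β − φ) mod 2π = 1.892547 rad → L = 3.88·(1.770899 + 3.513435 + 1.892547) = 3.88·7.176881 = 27.846299 m
RSR: p² = 2 + d² − 2cos(α−β) + 2d(sin β − sin α) = 54.385264; p = √p² = 7.374637; φ = atan2(cos α − cos β, d − sin α + sin β) = 0.010280 rad; t = (α − φ) mod 2π = 4.480426 rad, q = (φ − β) mod 2π = 4.422498 rad → L = 3.88·(4.480426 + 7.374637 + 4.422498) = 3.88·16.277561 = 63.156937 m
LSR: p² = d² − 2 + 2cos(α−β) + 2d(sin α + sin β) = 25.676774; p = √p² = 5.067225; φ = atan2(−cos α − cos β, d + sin α + sin β) − atan2(−2, p) = 0.470703 rad; t = (φ − α) mod 2π = 2.263182 rad, q = (φ − β) mod 2π = 4.882921 rad → L = 3.88·(2.263182 + 5.067225 + 4.882921) = 3.88·12.213328 = 47.387713 m
RSL: p² = d² − 2 + 2cos(α−β) − 2d(sin α + sin β) = 26.117543; p = √p² = 5.110533; φ = atan2(cos α + cos β, d − sin α − sin β) − atan2(2, p) = -0.467108 rad; t = (α − φ) mod 2π = 4.957815 rad, q = (β − φ) mod 2π = 2.338076 rad → L = 3.88·(4.957815 + 5.110533 + 2.338076) = 3.88·12.406423 = 48.136922 m
RLR: c = (6 − d² + 2cos(α−β) + 2d(sin α − sin β))/8 = -5.798158, |c| > 1 → infeasible
LRL: c = (6 − d² + 2cos(α−β) − 2d(sin α − sin β))/8 = -0.543028; p = 2π − arccos c = 4.138350 rad; φ = atan2(cos β − cos α, d + sin α − sin β) = -0.021580 rad; t = (φ − α + p/2) mod 2π = 3.840074 rad, q = (β − α − t + p) mod 2π = 3.961722 rad → L = 3.88·(3.840074 + 4.138350 + 3.961722) = 3.88·11.940145 = 46.327764 m
Shortest: LSL with L = 27.846299 m ≈ 27.8463 m
Convert LSL to answer units (arcs ×180/π): t = 1.770899·180/π = 101.4650°, p = ρ·p = 3.88·3.513435 = 13.6321 m, q = 1.892547·180/π = 108.4350°, L = 27.8463 m.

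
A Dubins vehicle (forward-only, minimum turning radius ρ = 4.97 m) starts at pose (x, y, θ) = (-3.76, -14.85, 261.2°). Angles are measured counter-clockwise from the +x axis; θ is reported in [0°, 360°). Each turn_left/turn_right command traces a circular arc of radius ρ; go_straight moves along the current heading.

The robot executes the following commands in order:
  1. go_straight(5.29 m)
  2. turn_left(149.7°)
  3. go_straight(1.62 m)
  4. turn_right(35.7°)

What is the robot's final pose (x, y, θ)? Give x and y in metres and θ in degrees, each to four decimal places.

(7.7747, -21.0537, 15.2000°)

set_pose: (x, y, θ) = (-3.7600, -14.8500, 261.2000°), ρ = 4.97
go_straight(5.29): x += 5.29·cos θ, y += 5.29·sin θ → (-4.5693, -20.0777, 261.2000°)
turn_left(149.7°): centre at ρ to the left, rotate +149.7° → (4.1992, -23.9725, 410.9000° ≡ 50.9000°)
go_straight(1.62): x += 1.62·cos θ, y += 1.62·sin θ → (5.2208, -22.7153, 50.9000°)
turn_right(35.7°): centre at ρ to the right, rotate −35.7° → (7.7747, -21.0537, 15.2000°)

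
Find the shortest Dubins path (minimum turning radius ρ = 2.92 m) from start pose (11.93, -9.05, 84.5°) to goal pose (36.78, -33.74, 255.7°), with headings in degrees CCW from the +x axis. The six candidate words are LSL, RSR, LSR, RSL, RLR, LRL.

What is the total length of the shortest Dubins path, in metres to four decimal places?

40.0605 m

Let ψ = atan2(Δy, Δx) = atan2(-24.69, 24.85) = -44.8150° be the start→goal bearing.
Normalize: d = |goal − start| / ρ = 35.030253/2.92 = 11.996662, α = (θ_start − ψ) mod 360° = 129.3150° = 2.256972 rad, β = (θ_goal − ψ) mod 360° = 300.5150° = 5.244975 rad.
Common terms: sin α = 0.773675, cos α = -0.633583, sin β = -0.861497, cos β = 0.507763, cos(α−β) = -0.988228, d² = 143.919896. Work in radians in the unit-radius frame; every candidate has L = ρ·(t + p + q).
LSL: p² = 2 + d² − 2cos(α−β) + 2d(sin α − sin β) = 187.129554; p = √p² = 13.679530; φ = atan2(cos β − cos α, d + sin α − sin β) = 0.083532 rad; t = (φ − α) mod 2π = 4.109745 rad, q = (β − φ) mod 2π = 5.161444 rad → L = 2.92·(4.109745 + 13.679530 + 5.161444) = 2.92·22.950719 = 67.016101 m
RSR: p² = 2 + d² − 2cos(α−β) + 2d(sin β − sin α) = 108.663151; p = √p² = 10.424162; φ = atan2(cos α − cos β, d − sin α + sin β) = -0.109710 rad; t = (α − φ) mod 2π = 2.366682 rad, q = (φ − β) mod 2π = 0.928500 rad → L = 2.92·(2.366682 + 10.424162 + 0.928500) = 2.92·13.719344 = 40.060483 m
LSR: p² = d² − 2 + 2cos(α−β) + 2d(sin α + sin β) = 137.836303; p = √p² = 11.740371; φ = atan2(−cos α − cos β, d + sin α + sin β) − atan2(−2, p) = 0.179297 rad; t = (φ − α) mod 2π = 4.205511 rad, q = (φ − β) mod 2π = 1.217507 rad → L = 2.92·(4.205511 + 11.740371 + 1.217507) = 2.92·17.163389 = 50.117096 m
RSL: p² = d² − 2 + 2cos(α−β) − 2d(sin α + sin β) = 142.050576; p = √p² = 11.918497; φ = atan2(cos α + cos β, d − sin α − sin β) − atan2(2, p) = -0.176669 rad; t = (α − φ) mod 2π = 2.433640 rad, q = (β − φ) mod 2π = 5.421644 rad → L = 2.92·(2.433640 + 11.918497 + 5.421644) = 2.92·19.773782 = 57.739442 m
RLR: c = (6 − d² + 2cos(α−β) + 2d(sin α − sin β))/8 = -12.582894, |c| > 1 → infeasible
LRL: c = (6 − d² + 2cos(α−β) − 2d(sin α − sin β))/8 = -22.391194, |c| > 1 → infeasible
Shortest: RSR with L = 40.060483 m ≈ 40.0605 m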